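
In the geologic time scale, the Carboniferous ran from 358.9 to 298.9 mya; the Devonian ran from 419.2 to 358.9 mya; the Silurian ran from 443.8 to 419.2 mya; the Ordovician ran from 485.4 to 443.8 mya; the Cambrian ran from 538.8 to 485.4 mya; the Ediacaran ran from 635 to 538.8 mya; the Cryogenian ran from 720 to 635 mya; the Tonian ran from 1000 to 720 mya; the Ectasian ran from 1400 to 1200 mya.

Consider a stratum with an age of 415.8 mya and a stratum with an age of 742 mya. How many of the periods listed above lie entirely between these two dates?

5

The older date is 742 Ma and the younger is 415.8 Ma.
Periods with start < 742 and end > 415.8 Ma: Cryogenian (720–635), Ediacaran (635–538.8), Cambrian (538.8–485.4), Ordovician (485.4–443.8), Silurian (443.8–419.2).
That is 5 complete periods.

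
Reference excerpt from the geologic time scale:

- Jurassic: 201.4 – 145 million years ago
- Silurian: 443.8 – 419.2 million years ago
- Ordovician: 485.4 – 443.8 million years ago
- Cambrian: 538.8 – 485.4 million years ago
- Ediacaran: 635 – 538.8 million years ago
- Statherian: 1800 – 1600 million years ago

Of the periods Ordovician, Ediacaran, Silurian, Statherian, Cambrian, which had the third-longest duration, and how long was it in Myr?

Start − end for each: Ordovician 485.4 − 443.8 = 41.6; Ediacaran 635 − 538.8 = 96.2; Silurian 443.8 − 419.2 = 24.6; Statherian 1800 − 1600 = 200; Cambrian 538.8 − 485.4 = 53.4.
Ranking these from longest: Statherian > Ediacaran > Cambrian > Ordovician > Silurian.
Position 3 in that ranking is Cambrian, which lasted 53.4 Myr.

Cambrian, 53.4 million years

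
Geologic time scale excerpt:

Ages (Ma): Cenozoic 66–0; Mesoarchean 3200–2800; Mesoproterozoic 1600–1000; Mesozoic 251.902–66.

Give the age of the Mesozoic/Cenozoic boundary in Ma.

66 Ma

The Mesozoic ends and the Cenozoic begins at 66 Ma.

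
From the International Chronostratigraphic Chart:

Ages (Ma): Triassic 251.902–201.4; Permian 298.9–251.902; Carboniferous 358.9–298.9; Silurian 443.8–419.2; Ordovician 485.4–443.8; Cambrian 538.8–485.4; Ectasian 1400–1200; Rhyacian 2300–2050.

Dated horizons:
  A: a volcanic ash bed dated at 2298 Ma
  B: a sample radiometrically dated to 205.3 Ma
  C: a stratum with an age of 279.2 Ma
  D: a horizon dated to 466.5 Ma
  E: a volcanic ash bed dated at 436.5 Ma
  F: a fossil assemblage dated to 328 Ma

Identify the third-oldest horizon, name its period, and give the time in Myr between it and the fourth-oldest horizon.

E, in the Silurian; 108.5 million years to F

Larger Ma means older, so oldest first: A 2298 > D 466.5 > E 436.5 > F 328 > C 279.2 > B 205.3.
Counting 3 along gives E (436.5 Ma); the excerpt puts that inside the Silurian, 443.8–419.2 Ma.
Next in line is F (328 Ma), and 436.5 − 328 = 108.5 Myr.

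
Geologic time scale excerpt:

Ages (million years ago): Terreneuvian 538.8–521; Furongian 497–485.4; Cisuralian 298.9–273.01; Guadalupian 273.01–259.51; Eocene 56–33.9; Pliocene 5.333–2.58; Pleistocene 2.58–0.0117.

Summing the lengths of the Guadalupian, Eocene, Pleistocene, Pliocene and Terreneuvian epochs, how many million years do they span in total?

58.7213 million years

Duration is start − end for each: (273.01 − 259.51) + (56 − 33.9) + (2.58 − 0.0117) + (5.333 − 2.58) + (538.8 − 521).
That is 13.5 + 22.1 + 2.5683 + 2.753 + 17.8, which totals 58.7213 million years.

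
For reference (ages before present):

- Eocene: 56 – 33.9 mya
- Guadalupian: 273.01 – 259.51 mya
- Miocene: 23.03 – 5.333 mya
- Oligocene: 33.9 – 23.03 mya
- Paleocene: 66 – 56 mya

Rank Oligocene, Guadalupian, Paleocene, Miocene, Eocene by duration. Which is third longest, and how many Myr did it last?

Durations: Oligocene 10.87; Guadalupian 13.5; Paleocene 10; Miocene 17.697; Eocene 22.1 Myr.
Sorted longest-first: Eocene (22.1), Miocene (17.697), Guadalupian (13.5), Oligocene (10.87), Paleocene (10).
The third longest is Guadalupian at 13.5 Myr.

Guadalupian, 13.5 million years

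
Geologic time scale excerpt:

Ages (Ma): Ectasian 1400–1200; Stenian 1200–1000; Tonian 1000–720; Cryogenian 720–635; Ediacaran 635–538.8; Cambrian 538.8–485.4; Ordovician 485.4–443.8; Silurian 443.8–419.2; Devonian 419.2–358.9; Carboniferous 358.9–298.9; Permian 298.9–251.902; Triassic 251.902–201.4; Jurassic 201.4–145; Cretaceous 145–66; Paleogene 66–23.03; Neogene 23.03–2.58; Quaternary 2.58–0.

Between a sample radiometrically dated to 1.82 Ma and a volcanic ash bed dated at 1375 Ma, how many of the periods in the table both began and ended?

15

The older date is 1375 Ma and the younger is 1.82 Ma.
Periods with start < 1375 and end > 1.82 Ma: Stenian (1200–1000), Tonian (1000–720), Cryogenian (720–635), Ediacaran (635–538.8), Cambrian (538.8–485.4), Ordovician (485.4–443.8), Silurian (443.8–419.2), Devonian (419.2–358.9), Carboniferous (358.9–298.9), Permian (298.9–251.902), Triassic (251.902–201.4), Jurassic (201.4–145), Cretaceous (145–66), Paleogene (66–23.03), Neogene (23.03–2.58).
That is 15 complete periods.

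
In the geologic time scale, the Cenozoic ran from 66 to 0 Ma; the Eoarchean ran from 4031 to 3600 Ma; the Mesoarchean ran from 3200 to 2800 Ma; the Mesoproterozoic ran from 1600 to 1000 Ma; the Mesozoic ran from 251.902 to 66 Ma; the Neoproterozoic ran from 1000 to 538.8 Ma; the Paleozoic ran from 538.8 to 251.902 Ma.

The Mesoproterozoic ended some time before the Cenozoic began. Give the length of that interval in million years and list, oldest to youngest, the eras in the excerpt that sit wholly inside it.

934 million years; Neoproterozoic, Paleozoic, Mesozoic

The Mesoproterozoic closes at 1000 Ma and the Cenozoic opens at 66 Ma, so the interval is 1000 − 66 = 934 Myr.
An era fits inside if it starts at or after 1000 Ma and ends at or before 66 Ma; oldest first that gives Neoproterozoic, Paleozoic, Mesozoic.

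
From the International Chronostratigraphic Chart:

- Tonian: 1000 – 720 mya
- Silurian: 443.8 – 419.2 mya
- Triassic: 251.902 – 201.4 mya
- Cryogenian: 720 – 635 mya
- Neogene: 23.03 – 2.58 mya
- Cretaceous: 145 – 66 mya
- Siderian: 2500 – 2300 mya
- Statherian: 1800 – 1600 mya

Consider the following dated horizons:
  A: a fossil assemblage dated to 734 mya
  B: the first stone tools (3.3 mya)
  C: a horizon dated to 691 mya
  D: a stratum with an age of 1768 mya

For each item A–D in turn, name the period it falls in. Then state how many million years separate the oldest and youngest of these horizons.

A — Tonian; B — Neogene; C — Cryogenian; D — Statherian; span 1764.7 million years

A: 734 Ma lies in 1000–720 Ma, so Tonian.
B: 3.3 Ma lies in 23.03–2.58 Ma, so Neogene.
C: 691 Ma lies in 720–635 Ma, so Cryogenian.
D: 1768 Ma lies in 1800–1600 Ma, so Statherian.
Oldest = 1768 Ma, youngest = 3.3 Ma → span 1764.7 Myr.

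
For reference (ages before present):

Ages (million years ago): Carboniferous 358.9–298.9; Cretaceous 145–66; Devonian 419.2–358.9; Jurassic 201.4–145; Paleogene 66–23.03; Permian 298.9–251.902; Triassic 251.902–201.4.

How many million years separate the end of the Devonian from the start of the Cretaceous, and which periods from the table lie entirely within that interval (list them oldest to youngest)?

End of Devonian = 358.9 Ma; start of Cretaceous = 145 Ma.
Gap = 358.9 − 145 = 213.9 Myr.
Periods wholly inside 358.9–145 Ma: Carboniferous (358.9–298.9), Permian (298.9–251.902), Triassic (251.902–201.4), Jurassic (201.4–145).

213.9 million years; Carboniferous, Permian, Triassic, Jurassic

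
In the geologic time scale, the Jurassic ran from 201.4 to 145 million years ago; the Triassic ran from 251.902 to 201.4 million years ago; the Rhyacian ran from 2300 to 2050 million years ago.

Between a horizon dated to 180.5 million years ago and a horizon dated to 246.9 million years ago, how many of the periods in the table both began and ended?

0

Checking each listed span, none has both start < 246.9 Ma and end > 180.5 Ma — every period straddles one of the two dates or lies outside them — so the count is 0.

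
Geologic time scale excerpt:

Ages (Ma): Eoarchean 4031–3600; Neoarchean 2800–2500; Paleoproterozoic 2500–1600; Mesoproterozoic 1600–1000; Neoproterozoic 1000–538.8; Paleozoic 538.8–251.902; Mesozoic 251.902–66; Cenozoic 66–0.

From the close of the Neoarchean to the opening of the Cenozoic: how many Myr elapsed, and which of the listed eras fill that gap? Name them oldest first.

End of Neoarchean = 2500 Ma; start of Cenozoic = 66 Ma.
Gap = 2500 − 66 = 2434 Myr.
Eras wholly inside 2500–66 Ma: Paleoproterozoic (2500–1600), Mesoproterozoic (1600–1000), Neoproterozoic (1000–538.8), Paleozoic (538.8–251.902), Mesozoic (251.902–66).

2434 million years; Paleoproterozoic, Mesoproterozoic, Neoproterozoic, Paleozoic, Mesozoic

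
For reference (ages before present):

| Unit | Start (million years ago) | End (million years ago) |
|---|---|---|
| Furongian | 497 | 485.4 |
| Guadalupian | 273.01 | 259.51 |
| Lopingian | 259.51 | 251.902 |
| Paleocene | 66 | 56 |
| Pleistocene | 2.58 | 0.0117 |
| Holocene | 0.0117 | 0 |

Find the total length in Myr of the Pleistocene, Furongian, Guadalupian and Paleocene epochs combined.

37.6683 million years

Duration is start − end for each: (2.58 − 0.0117) + (497 − 485.4) + (273.01 − 259.51) + (66 − 56).
That is 2.5683 + 11.6 + 13.5 + 10, which totals 37.6683 million years.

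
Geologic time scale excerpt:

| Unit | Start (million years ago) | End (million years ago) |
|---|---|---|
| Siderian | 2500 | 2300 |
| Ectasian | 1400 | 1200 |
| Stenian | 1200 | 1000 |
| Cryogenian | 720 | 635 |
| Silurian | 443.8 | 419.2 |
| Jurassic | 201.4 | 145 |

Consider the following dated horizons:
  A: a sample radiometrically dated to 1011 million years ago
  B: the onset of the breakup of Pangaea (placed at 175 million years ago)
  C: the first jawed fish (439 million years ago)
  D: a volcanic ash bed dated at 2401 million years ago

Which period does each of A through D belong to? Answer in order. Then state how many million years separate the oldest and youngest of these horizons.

Match each age against the start–end ranges in the excerpt: A = 1011 Ma → Stenian (1200–1000); B = 175 Ma → Jurassic (201.4–145); C = 439 Ma → Silurian (443.8–419.2); D = 2401 Ma → Siderian (2500–2300).
The largest age is 2401 Ma and the smallest is 175 Ma; their difference is 2226 Myr.

A — Stenian; B — Jurassic; C — Silurian; D — Siderian; span 2226 million years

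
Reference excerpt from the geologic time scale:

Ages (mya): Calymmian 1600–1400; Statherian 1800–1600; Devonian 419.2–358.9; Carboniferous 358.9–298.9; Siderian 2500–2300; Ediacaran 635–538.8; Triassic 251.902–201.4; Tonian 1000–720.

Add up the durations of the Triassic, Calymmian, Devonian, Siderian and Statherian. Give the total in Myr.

Duration is start − end for each: (251.902 − 201.4) + (1600 − 1400) + (419.2 − 358.9) + (2500 − 2300) + (1800 − 1600).
That is 50.502 + 200 + 60.3 + 200 + 200, which totals 710.802 million years.

710.802 million years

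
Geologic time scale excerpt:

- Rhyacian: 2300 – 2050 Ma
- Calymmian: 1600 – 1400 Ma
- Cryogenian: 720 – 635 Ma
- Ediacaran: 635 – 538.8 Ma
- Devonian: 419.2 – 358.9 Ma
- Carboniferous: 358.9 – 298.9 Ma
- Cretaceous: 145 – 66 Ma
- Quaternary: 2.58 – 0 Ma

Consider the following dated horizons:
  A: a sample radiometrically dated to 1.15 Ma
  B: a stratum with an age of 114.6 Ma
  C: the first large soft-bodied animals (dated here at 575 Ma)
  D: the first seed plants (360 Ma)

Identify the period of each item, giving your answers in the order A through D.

A — Quaternary; B — Cretaceous; C — Ediacaran; D — Devonian

A: 1.15 Ma lies in 2.58–0 Ma, so Quaternary.
B: 114.6 Ma lies in 145–66 Ma, so Cretaceous.
C: 575 Ma lies in 635–538.8 Ma, so Ediacaran.
D: 360 Ma lies in 419.2–358.9 Ma, so Devonian.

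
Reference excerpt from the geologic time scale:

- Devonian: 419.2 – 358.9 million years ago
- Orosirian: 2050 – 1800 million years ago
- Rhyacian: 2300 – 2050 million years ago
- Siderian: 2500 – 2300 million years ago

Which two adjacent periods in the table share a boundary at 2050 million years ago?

The Rhyacian ends at 2050 million years ago and the Orosirian begins at 2050 million years ago, so they share that boundary.

Rhyacian and Orosirian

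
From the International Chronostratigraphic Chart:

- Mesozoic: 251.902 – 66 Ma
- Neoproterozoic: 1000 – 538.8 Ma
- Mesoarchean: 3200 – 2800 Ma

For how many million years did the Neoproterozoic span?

1000 − 538.8 = 461.2 million years.

461.2 million years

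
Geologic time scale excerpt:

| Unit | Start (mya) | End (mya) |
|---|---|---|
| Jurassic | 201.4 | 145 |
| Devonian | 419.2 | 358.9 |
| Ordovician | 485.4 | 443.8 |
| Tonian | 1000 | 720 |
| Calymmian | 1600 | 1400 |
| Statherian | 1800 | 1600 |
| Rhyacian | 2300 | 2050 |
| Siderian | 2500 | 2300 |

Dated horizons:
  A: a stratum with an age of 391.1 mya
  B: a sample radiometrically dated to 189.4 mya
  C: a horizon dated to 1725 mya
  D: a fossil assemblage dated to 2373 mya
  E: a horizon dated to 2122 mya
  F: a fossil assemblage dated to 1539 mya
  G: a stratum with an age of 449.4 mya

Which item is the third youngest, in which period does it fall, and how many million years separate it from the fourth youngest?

Sorted youngest-first by Ma: B (189.4), A (391.1), G (449.4), F (1539), C (1725), E (2122), D (2373).
The third youngest is G at 449.4 Ma, which lies in 485.4–443.8 Ma: the Ordovician.
The fourth youngest is F at 1539 Ma; separation = |449.4 − 1539| = 1089.6 Myr.

G, in the Ordovician; 1089.6 million years to F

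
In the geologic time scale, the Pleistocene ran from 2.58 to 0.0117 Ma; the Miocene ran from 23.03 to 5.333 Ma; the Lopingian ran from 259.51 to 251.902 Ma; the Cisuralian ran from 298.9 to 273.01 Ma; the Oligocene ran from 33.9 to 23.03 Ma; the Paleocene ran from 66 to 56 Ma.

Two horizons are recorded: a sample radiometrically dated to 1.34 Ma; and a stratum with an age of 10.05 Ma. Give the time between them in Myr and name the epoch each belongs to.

Elapsed time: 10.05 − 1.34 = 8.71 Myr.
1.34 Ma lies within 2.58–0.0117 Ma: Pleistocene.
10.05 Ma lies within 23.03–5.333 Ma: Miocene.

8.71 million years apart; the first in the Pleistocene, the second in the Miocene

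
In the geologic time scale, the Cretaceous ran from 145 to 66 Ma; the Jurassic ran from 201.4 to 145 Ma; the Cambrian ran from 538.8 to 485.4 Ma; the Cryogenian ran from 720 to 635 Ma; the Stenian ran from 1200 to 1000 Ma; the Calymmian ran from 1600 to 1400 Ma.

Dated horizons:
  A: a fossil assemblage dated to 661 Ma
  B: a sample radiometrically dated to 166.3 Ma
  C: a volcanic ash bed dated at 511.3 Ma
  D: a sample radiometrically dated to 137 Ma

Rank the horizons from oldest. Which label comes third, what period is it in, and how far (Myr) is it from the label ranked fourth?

Sorted oldest-first by Ma: A (661), C (511.3), B (166.3), D (137).
The third oldest is B at 166.3 Ma, which lies in 201.4–145 Ma: the Jurassic.
The fourth oldest is D at 137 Ma; separation = |166.3 − 137| = 29.3 Myr.

B, in the Jurassic; 29.3 million years to D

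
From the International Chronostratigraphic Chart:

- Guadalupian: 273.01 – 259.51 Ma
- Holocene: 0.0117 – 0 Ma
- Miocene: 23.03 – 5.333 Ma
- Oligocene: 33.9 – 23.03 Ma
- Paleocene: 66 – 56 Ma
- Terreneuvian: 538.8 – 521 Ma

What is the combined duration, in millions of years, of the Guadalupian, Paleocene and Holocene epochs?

Each duration: Guadalupian = 13.5; Paleocene = 10; Holocene = 0.0117.
Sum: 13.5 + 10 + 0.0117 = 23.5117 Myr.

23.5117 million years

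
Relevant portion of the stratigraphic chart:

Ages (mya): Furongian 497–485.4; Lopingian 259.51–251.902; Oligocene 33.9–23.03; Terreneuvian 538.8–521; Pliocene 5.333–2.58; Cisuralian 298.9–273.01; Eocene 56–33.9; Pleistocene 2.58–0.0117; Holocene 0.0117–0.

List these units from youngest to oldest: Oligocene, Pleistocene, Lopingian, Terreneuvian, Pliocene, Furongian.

Pleistocene, then Pliocene, then Oligocene, then Lopingian, then Furongian, then Terreneuvian

Read off each span (Ma): Oligocene 33.9–23.03; Pleistocene 2.58–0.0117; Lopingian 259.51–251.902; Terreneuvian 538.8–521; Pliocene 5.333–2.58; Furongian 497–485.4.
Larger Ma is older, so oldest→youngest is Terreneuvian, Furongian, Lopingian, Oligocene, Pliocene, Pleistocene; reverse it for youngest→oldest.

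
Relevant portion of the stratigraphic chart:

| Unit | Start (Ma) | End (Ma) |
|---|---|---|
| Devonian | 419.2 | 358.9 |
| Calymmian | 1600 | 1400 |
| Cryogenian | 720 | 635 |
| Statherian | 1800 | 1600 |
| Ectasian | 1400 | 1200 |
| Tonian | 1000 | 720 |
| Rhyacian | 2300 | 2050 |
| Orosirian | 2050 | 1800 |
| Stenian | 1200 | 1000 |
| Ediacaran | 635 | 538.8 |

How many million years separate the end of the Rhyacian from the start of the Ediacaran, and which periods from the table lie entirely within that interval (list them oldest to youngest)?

End of Rhyacian = 2050 Ma; start of Ediacaran = 635 Ma.
Gap = 2050 − 635 = 1415 Myr.
Periods wholly inside 2050–635 Ma: Orosirian (2050–1800), Statherian (1800–1600), Calymmian (1600–1400), Ectasian (1400–1200), Stenian (1200–1000), Tonian (1000–720), Cryogenian (720–635).

1415 million years; Orosirian, Statherian, Calymmian, Ectasian, Stenian, Tonian, Cryogenian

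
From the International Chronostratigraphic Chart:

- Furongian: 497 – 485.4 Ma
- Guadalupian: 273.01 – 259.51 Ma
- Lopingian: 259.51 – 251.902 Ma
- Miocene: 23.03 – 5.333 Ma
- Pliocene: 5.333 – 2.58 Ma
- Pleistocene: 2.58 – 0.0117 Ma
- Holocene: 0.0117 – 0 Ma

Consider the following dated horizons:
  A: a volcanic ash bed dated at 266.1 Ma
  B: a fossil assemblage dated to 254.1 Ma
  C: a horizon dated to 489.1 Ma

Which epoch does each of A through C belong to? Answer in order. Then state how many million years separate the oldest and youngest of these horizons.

A: 266.1 Ma lies in 273.01–259.51 Ma, so Guadalupian.
B: 254.1 Ma lies in 259.51–251.902 Ma, so Lopingian.
C: 489.1 Ma lies in 497–485.4 Ma, so Furongian.
Oldest = 489.1 Ma, youngest = 254.1 Ma → span 235 Myr.

A — Guadalupian; B — Lopingian; C — Furongian; span 235 million years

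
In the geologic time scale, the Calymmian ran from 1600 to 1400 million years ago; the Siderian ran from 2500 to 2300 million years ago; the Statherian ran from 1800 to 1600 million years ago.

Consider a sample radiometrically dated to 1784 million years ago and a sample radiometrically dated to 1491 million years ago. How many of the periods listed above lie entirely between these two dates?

Checking each listed span, none has both start < 1784 Ma and end > 1491 Ma — every period straddles one of the two dates or lies outside them — so the count is 0.

0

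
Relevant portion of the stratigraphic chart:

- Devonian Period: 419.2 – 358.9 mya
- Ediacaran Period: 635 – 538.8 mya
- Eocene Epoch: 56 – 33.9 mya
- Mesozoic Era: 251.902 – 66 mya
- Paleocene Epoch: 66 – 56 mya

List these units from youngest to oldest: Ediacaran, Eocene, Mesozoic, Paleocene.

Eocene, Paleocene, Mesozoic, Ediacaran

The oldest of these is Ediacaran (starts 635 Ma) and the youngest is Eocene (ends 33.9 Ma).
In between, by decreasing start age: Mesozoic (251.902), Paleocene (66).
Listing youngest first means reversing that sequence.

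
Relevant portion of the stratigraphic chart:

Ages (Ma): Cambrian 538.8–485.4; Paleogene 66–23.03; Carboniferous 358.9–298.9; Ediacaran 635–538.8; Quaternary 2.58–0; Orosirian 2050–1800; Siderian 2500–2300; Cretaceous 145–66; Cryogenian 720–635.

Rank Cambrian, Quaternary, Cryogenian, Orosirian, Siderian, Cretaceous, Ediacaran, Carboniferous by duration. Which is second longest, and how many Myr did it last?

Siderian, 200 million years

Start − end for each: Cambrian 538.8 − 485.4 = 53.4; Quaternary 2.58 − 0 = 2.58; Cryogenian 720 − 635 = 85; Orosirian 2050 − 1800 = 250; Siderian 2500 − 2300 = 200; Cretaceous 145 − 66 = 79; Ediacaran 635 − 538.8 = 96.2; Carboniferous 358.9 − 298.9 = 60.
Ranking these from longest: Orosirian > Siderian > Ediacaran > Cryogenian > Cretaceous > Carboniferous > Cambrian > Quaternary.
Position 2 in that ranking is Siderian, which lasted 200 Myr.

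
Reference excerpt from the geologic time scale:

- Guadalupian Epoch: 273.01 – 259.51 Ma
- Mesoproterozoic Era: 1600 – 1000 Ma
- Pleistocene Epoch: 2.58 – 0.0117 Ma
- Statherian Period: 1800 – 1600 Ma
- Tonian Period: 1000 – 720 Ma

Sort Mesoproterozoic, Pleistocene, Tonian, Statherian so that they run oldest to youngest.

Sorting by start age (descending Ma, since larger Ma = older): Statherian began 1800, Mesoproterozoic began 1600, Tonian began 1000, Pleistocene began 2.58.

Statherian, Mesoproterozoic, Tonian, Pleistocene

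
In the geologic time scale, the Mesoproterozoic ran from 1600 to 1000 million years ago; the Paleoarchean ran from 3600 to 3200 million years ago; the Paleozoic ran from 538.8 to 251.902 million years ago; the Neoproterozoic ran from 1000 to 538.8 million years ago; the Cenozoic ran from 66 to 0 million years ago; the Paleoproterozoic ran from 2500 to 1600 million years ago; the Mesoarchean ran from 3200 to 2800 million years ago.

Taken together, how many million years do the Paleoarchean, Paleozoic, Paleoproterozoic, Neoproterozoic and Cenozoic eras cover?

Each duration: Paleoarchean = 400; Paleozoic = 286.898; Paleoproterozoic = 900; Neoproterozoic = 461.2; Cenozoic = 66.
Sum: 400 + 286.898 + 900 + 461.2 + 66 = 2114.098 Myr.

2114.098 million years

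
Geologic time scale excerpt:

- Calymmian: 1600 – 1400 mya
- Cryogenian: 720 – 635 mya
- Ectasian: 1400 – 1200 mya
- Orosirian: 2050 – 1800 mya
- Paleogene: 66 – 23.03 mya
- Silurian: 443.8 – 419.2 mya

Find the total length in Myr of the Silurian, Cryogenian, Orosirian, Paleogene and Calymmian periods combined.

602.57 million years

Duration is start − end for each: (443.8 − 419.2) + (720 − 635) + (2050 − 1800) + (66 − 23.03) + (1600 − 1400).
That is 24.6 + 85 + 250 + 42.97 + 200, which totals 602.57 million years.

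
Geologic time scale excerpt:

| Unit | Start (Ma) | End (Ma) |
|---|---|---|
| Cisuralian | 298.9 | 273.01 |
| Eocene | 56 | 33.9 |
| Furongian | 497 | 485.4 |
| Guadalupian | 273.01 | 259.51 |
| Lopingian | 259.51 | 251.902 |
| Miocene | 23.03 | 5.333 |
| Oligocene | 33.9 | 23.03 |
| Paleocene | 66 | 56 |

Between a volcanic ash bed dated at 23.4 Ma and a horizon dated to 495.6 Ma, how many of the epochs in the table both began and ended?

495.6 Ma sits inside the Furongian (497–485.4) and 23.4 Ma inside the Oligocene (33.9–23.03); neither of those is wholly between the two dates.
The listed epochs lying completely between them are Cisuralian, Guadalupian, Lopingian, Paleocene, Eocene — 5 in all.

5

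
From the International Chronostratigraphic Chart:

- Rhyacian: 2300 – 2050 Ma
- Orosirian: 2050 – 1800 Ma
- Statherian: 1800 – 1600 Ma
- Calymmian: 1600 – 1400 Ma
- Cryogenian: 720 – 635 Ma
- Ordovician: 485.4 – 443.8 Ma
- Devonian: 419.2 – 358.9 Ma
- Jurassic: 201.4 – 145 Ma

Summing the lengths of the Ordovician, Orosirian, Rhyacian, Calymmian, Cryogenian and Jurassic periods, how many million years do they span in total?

883 million years

Each duration: Ordovician = 41.6; Orosirian = 250; Rhyacian = 250; Calymmian = 200; Cryogenian = 85; Jurassic = 56.4.
Sum: 41.6 + 250 + 250 + 200 + 85 + 56.4 = 883 Myr.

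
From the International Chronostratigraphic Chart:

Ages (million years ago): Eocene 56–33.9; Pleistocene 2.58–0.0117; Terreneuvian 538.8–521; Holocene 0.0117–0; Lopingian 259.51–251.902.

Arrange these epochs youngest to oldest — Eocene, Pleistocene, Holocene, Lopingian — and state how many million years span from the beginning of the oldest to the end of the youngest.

From the excerpt: Eocene 56–33.9; Pleistocene 2.58–0.0117; Holocene 0.0117–0; Lopingian 259.51–251.902 (Ma).
Larger Ma is earlier, so the oldest is Lopingian and the youngest is Holocene; youngest to oldest: Holocene, Pleistocene, Eocene, Lopingian.
Oldest start 259.51 minus youngest end 0 gives 259.51 Myr overall.

Holocene → Pleistocene → Eocene → Lopingian; total span 259.51 Myr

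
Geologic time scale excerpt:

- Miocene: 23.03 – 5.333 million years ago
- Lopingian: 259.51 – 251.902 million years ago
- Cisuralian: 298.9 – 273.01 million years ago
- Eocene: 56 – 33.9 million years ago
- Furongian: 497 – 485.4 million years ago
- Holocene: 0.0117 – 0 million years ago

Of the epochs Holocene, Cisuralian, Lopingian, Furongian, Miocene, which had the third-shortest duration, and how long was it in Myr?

Furongian, 11.6 million years

Durations: Holocene 0.0117; Cisuralian 25.89; Lopingian 7.608; Furongian 11.6; Miocene 17.697 Myr.
Sorted shortest-first: Holocene (0.0117), Lopingian (7.608), Furongian (11.6), Miocene (17.697), Cisuralian (25.89).
The third shortest is Furongian at 11.6 Myr.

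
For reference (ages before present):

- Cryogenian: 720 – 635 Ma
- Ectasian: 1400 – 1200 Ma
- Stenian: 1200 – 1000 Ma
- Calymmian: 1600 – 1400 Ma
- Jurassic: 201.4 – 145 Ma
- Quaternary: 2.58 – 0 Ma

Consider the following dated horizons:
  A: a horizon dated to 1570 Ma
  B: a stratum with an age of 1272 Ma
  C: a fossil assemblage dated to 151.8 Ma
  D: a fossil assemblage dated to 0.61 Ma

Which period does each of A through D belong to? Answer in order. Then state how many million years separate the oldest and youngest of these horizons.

Match each age against the start–end ranges in the excerpt: A = 1570 Ma → Calymmian (1600–1400); B = 1272 Ma → Ectasian (1400–1200); C = 151.8 Ma → Jurassic (201.4–145); D = 0.61 Ma → Quaternary (2.58–0).
The largest age is 1570 Ma and the smallest is 0.61 Ma; their difference is 1569.39 Myr.

A — Calymmian; B — Ectasian; C — Jurassic; D — Quaternary; span 1569.39 million years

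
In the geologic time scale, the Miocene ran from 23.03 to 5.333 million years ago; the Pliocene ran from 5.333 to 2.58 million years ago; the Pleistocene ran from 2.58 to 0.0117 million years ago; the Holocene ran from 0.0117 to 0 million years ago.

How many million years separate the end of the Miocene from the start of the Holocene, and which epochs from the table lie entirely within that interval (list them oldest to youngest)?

The Miocene closes at 5.333 Ma and the Holocene opens at 0.0117 Ma, so the interval is 5.333 − 0.0117 = 5.3213 Myr.
An epoch fits inside if it starts at or after 5.333 Ma and ends at or before 0.0117 Ma; oldest first that gives Pliocene, Pleistocene.

5.3213 million years; Pliocene, Pleistocene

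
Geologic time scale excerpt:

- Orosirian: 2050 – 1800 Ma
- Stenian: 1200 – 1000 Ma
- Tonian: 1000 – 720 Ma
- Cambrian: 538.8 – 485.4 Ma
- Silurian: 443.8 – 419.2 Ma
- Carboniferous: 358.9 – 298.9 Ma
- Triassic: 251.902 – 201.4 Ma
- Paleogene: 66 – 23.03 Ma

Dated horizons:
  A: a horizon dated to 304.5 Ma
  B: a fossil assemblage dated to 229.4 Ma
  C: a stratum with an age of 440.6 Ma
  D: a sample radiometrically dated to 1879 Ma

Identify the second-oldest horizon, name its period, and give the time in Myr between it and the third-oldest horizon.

C, in the Silurian; 136.1 million years to A

Larger Ma means older, so oldest first: D 1879 > C 440.6 > A 304.5 > B 229.4.
Counting 2 along gives C (440.6 Ma); the excerpt puts that inside the Silurian, 443.8–419.2 Ma.
Next in line is A (304.5 Ma), and 440.6 − 304.5 = 136.1 Myr.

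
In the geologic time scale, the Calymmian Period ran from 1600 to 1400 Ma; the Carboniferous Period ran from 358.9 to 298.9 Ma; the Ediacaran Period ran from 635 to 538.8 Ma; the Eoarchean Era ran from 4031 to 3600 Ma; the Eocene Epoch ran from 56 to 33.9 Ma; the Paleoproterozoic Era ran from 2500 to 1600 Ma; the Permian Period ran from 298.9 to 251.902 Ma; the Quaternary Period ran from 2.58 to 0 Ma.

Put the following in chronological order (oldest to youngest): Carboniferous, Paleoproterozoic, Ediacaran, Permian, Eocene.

Paleoproterozoic → Ediacaran → Carboniferous → Permian → Eocene

Sorting by start age (descending Ma, since larger Ma = older): Paleoproterozoic start 2500, Ediacaran start 635, Carboniferous start 358.9, Permian start 298.9, Eocene start 56.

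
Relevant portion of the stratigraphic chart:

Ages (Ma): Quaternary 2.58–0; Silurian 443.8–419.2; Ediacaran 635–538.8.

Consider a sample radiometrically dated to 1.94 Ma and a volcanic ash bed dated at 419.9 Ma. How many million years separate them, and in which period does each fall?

417.96 million years apart; the first in the Quaternary, the second in the Silurian

Elapsed time: 419.9 − 1.94 = 417.96 Myr.
1.94 Ma lies within 2.58–0 Ma: Quaternary.
419.9 Ma lies within 443.8–419.2 Ma: Silurian.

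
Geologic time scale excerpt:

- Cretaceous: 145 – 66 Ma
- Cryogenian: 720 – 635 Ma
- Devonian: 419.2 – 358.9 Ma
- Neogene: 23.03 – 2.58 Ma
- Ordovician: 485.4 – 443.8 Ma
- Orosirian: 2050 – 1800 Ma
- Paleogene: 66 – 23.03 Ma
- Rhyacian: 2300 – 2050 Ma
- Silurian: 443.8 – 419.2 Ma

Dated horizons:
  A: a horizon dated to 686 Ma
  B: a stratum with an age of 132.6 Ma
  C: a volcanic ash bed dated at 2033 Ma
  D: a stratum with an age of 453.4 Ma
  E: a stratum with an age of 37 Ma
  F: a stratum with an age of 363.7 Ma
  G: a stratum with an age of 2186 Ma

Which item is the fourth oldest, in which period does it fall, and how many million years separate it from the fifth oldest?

D, in the Ordovician; 89.7 million years to F

Larger Ma means older, so oldest first: G 2186 > C 2033 > A 686 > D 453.4 > F 363.7 > B 132.6 > E 37.
Counting 4 along gives D (453.4 Ma); the excerpt puts that inside the Ordovician, 485.4–443.8 Ma.
Next in line is F (363.7 Ma), and 453.4 − 363.7 = 89.7 Myr.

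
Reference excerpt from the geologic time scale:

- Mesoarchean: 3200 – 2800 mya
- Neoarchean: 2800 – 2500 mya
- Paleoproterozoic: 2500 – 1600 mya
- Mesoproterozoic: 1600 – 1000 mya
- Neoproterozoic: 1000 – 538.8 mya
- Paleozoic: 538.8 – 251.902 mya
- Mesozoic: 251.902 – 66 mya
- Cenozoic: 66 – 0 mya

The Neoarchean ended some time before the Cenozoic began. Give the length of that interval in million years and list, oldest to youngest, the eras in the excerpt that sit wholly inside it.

2434 million years; Paleoproterozoic, Mesoproterozoic, Neoproterozoic, Paleozoic, Mesozoic

End of Neoarchean = 2500 Ma; start of Cenozoic = 66 Ma.
Gap = 2500 − 66 = 2434 Myr.
Eras wholly inside 2500–66 Ma: Paleoproterozoic (2500–1600), Mesoproterozoic (1600–1000), Neoproterozoic (1000–538.8), Paleozoic (538.8–251.902), Mesozoic (251.902–66).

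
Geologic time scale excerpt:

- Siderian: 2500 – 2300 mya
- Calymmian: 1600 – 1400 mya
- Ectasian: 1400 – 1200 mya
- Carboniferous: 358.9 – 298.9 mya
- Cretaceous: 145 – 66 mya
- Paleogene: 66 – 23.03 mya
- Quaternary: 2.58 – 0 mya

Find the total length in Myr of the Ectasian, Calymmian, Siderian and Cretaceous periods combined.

679 million years

Each duration: Ectasian = 200; Calymmian = 200; Siderian = 200; Cretaceous = 79.
Sum: 200 + 200 + 200 + 79 = 679 Myr.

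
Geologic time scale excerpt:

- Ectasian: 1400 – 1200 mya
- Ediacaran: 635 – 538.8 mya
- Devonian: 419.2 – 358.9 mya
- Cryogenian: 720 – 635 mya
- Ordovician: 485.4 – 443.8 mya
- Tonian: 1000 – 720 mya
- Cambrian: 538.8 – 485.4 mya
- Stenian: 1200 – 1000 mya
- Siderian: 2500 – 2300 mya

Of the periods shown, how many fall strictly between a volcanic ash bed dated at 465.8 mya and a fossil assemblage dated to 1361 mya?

5

1361 Ma sits inside the Ectasian (1400–1200) and 465.8 Ma inside the Ordovician (485.4–443.8); neither of those is wholly between the two dates.
The listed periods lying completely between them are Stenian, Tonian, Cryogenian, Ediacaran, Cambrian — 5 in all.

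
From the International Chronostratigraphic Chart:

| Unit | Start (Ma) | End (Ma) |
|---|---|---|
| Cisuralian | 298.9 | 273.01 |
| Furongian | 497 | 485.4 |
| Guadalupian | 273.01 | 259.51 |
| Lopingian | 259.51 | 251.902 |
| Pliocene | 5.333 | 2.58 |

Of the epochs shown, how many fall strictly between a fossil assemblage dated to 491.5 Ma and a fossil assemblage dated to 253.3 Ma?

2

The older date is 491.5 Ma and the younger is 253.3 Ma.
Epochs with start < 491.5 and end > 253.3 Ma: Cisuralian (298.9–273.01), Guadalupian (273.01–259.51).
That is 2 complete epochs.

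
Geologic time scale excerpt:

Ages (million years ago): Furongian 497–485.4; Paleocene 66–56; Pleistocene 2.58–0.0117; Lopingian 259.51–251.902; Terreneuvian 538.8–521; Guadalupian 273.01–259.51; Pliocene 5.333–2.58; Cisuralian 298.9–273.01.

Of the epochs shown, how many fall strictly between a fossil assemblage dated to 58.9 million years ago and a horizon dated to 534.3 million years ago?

534.3 Ma sits inside the Terreneuvian (538.8–521) and 58.9 Ma inside the Paleocene (66–56); neither of those is wholly between the two dates.
The listed epochs lying completely between them are Furongian, Cisuralian, Guadalupian, Lopingian — 4 in all.

4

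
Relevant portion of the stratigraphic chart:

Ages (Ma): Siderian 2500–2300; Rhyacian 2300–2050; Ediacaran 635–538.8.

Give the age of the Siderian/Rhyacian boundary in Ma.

2300 Ma

The Siderian ends and the Rhyacian begins at 2300 Ma.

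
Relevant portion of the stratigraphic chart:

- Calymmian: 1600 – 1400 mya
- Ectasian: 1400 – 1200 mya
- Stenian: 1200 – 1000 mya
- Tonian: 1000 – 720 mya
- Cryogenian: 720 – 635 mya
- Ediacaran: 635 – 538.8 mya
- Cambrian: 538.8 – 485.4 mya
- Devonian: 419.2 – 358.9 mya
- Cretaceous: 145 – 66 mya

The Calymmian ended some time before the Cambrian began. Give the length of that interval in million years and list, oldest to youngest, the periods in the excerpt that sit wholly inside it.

End of Calymmian = 1400 Ma; start of Cambrian = 538.8 Ma.
Gap = 1400 − 538.8 = 861.2 Myr.
Periods wholly inside 1400–538.8 Ma: Ectasian (1400–1200), Stenian (1200–1000), Tonian (1000–720), Cryogenian (720–635), Ediacaran (635–538.8).

861.2 million years; Ectasian, Stenian, Tonian, Cryogenian, Ediacaran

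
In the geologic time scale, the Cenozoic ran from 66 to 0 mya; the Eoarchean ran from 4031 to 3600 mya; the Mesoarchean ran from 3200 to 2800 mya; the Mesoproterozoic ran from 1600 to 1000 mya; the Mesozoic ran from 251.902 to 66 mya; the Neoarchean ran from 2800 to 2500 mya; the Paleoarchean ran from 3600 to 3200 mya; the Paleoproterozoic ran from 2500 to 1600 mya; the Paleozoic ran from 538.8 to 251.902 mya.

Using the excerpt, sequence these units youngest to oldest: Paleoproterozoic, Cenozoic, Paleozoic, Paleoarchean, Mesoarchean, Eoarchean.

Cenozoic → Paleozoic → Paleoproterozoic → Mesoarchean → Paleoarchean → Eoarchean

Read off each span (Ma): Paleoproterozoic 2500–1600; Cenozoic 66–0; Paleozoic 538.8–251.902; Paleoarchean 3600–3200; Mesoarchean 3200–2800; Eoarchean 4031–3600.
Larger Ma is older, so oldest→youngest is Eoarchean, Paleoarchean, Mesoarchean, Paleoproterozoic, Paleozoic, Cenozoic; reverse it for youngest→oldest.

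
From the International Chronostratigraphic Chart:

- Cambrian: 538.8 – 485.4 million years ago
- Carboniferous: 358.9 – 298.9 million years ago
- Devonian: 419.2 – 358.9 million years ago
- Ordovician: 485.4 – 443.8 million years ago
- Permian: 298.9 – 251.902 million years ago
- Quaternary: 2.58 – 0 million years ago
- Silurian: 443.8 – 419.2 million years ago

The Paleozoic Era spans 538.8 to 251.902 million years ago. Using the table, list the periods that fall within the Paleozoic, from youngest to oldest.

Permian, Carboniferous, Devonian, Silurian, Ordovician, Cambrian

Periods with both bounds inside 538.8–251.902 Ma: Permian (298.9–251.902), Carboniferous (358.9–298.9), Devonian (419.2–358.9), Silurian (443.8–419.2), Ordovician (485.4–443.8), Cambrian (538.8–485.4).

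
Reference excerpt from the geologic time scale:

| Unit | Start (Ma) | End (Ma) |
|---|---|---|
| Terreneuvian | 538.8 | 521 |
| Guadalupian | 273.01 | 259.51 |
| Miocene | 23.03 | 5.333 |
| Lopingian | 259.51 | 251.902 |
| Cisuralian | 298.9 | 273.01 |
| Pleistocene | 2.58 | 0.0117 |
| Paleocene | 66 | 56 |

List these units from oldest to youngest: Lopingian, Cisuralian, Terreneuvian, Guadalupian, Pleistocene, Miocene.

Terreneuvian, then Cisuralian, then Guadalupian, then Lopingian, then Miocene, then Pleistocene

Read off each span (Ma): Lopingian 259.51–251.902; Cisuralian 298.9–273.01; Terreneuvian 538.8–521; Guadalupian 273.01–259.51; Pleistocene 2.58–0.0117; Miocene 23.03–5.333.
Larger Ma is older, so oldest→youngest is Terreneuvian, Cisuralian, Guadalupian, Lopingian, Miocene, Pleistocene.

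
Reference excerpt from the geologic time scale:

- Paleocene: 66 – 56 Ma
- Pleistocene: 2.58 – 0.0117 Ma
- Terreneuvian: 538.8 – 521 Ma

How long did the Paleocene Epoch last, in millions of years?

66 − 56 = 10 million years.

10 million years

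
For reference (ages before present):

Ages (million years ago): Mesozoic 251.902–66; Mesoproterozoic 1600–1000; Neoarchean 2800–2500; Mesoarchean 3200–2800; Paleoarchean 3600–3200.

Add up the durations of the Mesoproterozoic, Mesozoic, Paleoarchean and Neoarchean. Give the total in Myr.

Each duration: Mesoproterozoic = 600; Mesozoic = 185.902; Paleoarchean = 400; Neoarchean = 300.
Sum: 600 + 185.902 + 400 + 300 = 1485.902 Myr.

1485.902 million years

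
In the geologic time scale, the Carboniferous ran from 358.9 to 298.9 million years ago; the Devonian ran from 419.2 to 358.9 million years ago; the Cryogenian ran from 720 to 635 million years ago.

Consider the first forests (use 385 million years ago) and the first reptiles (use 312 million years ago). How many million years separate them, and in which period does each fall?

Elapsed time: 385 − 312 = 73 Myr.
385 Ma lies within 419.2–358.9 Ma: Devonian.
312 Ma lies within 358.9–298.9 Ma: Carboniferous.

73 million years apart; the first in the Devonian, the second in the Carboniferous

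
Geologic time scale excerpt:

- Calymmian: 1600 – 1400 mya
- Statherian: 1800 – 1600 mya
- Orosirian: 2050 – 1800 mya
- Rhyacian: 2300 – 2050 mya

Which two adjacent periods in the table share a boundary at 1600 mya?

The Statherian ends at 1600 mya and the Calymmian begins at 1600 mya, so they share that boundary.

Statherian and Calymmian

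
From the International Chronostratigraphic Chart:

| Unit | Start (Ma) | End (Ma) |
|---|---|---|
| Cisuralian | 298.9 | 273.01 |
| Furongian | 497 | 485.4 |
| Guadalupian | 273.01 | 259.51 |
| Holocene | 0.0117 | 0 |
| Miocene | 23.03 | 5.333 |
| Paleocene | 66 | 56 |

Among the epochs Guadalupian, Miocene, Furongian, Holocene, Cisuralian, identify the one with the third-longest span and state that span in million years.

Start − end for each: Guadalupian 273.01 − 259.51 = 13.5; Miocene 23.03 − 5.333 = 17.697; Furongian 497 − 485.4 = 11.6; Holocene 0.0117 − 0 = 0.0117; Cisuralian 298.9 − 273.01 = 25.89.
Ranking these from longest: Cisuralian > Miocene > Guadalupian > Furongian > Holocene.
Position 3 in that ranking is Guadalupian, which lasted 13.5 Myr.

Guadalupian, 13.5 million years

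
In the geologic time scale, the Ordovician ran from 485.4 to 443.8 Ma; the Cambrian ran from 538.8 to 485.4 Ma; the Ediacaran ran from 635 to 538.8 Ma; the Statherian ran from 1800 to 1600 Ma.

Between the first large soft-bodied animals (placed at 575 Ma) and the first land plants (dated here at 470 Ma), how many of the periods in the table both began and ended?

1

575 Ma sits inside the Ediacaran (635–538.8) and 470 Ma inside the Ordovician (485.4–443.8); neither of those is wholly between the two dates.
The listed periods lying completely between them are Cambrian — 1 in all.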